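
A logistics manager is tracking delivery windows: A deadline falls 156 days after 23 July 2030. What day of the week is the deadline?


Start: 2030-07-23 (Tuesday)
Step 1 - find target date: add 156 days
  2030-07-23 + 156 days = 2030-12-26
Step 2 - day of week:
  156 mod 7 = 2
  Tuesday + 2 days -> Thursday
Result: Thursday (2030-12-26)

Thursday


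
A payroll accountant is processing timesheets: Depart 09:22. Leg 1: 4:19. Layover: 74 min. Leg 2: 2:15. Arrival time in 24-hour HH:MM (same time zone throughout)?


Depart: 09:22
Leg 1: +259 min -> 13:41
Layover: +74 min -> 14:55
Leg 2: +135 min -> 17:10
Total travel: 468 minutes = 7h 48m
Arrival: 17:10

17:10


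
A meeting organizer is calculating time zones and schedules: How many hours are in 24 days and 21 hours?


Days: 24
Extra hours: 21
Hours per day: 24
Days to hours: 24 x 24 = 576
Total: 576 + 21 = 597

597


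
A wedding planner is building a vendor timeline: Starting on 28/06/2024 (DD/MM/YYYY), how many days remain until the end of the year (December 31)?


Start: June 28, 2024
End: December 31, 2024
Days left in June: 2
July: 31
August: 31
September: 30
October: 31
... plus remaining months
Sum of remaining months: 184
Total: 2 + 184 = 186

186


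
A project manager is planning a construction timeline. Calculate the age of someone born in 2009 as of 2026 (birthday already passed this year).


Birth year: 2009
Current year: 2026
Age = current year - birth year
Age = 2026 - 2009 = 17

17


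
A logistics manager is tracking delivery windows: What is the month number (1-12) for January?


Calendar month order:
1. January <--
2. February
January is month number 1

1


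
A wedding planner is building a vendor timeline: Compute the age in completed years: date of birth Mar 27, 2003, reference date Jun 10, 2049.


Birth: 2003-03-27
Reference: 2049-06-10
Year difference: 2049 - 2003 = 46
Has birthday (03-27) occurred by 06-10? Yes
Age in full years: 46

46


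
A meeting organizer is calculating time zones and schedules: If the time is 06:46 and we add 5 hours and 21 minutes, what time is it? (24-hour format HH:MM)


Start time: 06:46
Adding: 5 hours 21 minutes
Minutes: 46 + 21 = 67
Minute overflow: 67 >= 60, so carry 1 hour, minutes = 7
Hours: 6 + 5 + 1 = 12
Result: 12:07

12:07


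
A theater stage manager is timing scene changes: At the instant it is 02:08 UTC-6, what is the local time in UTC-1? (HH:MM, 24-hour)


Local time: 02:08 at UTC-6 (offset -6h)
Target zone: UTC-1 (offset -1h)
Difference: -1 - (-6) = 5 hours
Calculation: 2 + (5) = 7
Result: 07:08

07:08


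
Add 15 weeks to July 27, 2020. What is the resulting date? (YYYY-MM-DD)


Start: 2020-07-27
Weeks to add: 15
Convert to days: 15 x 7 = 105 days
Add 105 days to 2020-07-27
Result: 2020-11-09

2020-11-09


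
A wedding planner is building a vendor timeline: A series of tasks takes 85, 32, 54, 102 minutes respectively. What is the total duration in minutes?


Durations: 85, 32, 54, 102
Running sum: 85
+ 32 = 117
+ 54 = 171
+ 102 = 273
Total duration: 273 minutes
That is 4 hours and 33 minutes

273


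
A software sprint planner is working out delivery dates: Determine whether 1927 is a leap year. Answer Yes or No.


Year: 1927
Divisible by 4? 1927 / 4 = 481.75 -> No
Not divisible by 4, so NOT a leap year

No


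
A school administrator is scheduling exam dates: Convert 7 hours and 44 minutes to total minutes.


Hours: 7
Minutes: 44
Convert hours to minutes: 7 x 60 = 420
Add remaining minutes: 420 + 44 = 464

464


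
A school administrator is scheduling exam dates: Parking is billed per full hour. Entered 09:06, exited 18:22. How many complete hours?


Start: 09:06
End: 18:22
Hour difference: 18 - 9 = 9 hours
Minute difference: 22 - 6 = 16 minutes
Total minutes: 556
Complete hours: 556 / 60 = 9 (remainder 16)

9


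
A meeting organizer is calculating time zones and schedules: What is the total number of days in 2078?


Year: 2078
Check leap year rules:
Divisible by 4? No
2078 is not a leap year
Days: 365

365


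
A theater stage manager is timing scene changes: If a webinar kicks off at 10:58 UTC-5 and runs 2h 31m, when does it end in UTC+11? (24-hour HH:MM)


Start: 10:58 in UTC-5
Step 1 - add duration:
  minutes: 58 + 31 = 89 (carry 1h)
  hours: 10 + 2 + 1 = 13
  end in UTC-5: 13:29
Step 2 - convert UTC-5 -> UTC+11:
  offset difference: 11 - (-5) = 16 hours
  13 + (16) = 29 -> mod 24 = 5
Result: 05:29 in UTC+11

05:29


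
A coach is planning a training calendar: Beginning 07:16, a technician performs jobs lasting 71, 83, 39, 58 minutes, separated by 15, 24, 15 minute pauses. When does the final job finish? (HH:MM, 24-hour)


Start: 07:16 = 436 min from midnight
  after task 1 (71 min): 08:27
  after break (15 min): 08:42
  after task 2 (83 min): 10:05
  after break (24 min): 10:29
  after task 3 (39 min): 11:08
  after break (15 min): 11:23
  after task 4 (58 min): 12:21
Total elapsed: 305 minutes
End time: 12:21

12:21


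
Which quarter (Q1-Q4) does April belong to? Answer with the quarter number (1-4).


Month: April (month 4)
Q1: January-March (months 1-3)
Q2: April-June (months 4-6)
Q3: July-September (months 7-9)
Q4: October-December (months 10-12)
Month 4 falls in Q2

2


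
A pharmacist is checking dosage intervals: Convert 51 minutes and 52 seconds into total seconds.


Minutes: 51
Seconds: 52
Convert minutes to seconds: 51 x 60 = 3060
Add remaining seconds: 3060 + 52 = 3112

3112


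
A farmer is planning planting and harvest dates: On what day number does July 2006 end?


Month: July
Year: 2006
July is a 31-day month
Total: 31 days

31


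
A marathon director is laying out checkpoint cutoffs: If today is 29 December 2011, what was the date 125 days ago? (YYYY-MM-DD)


Start: 2011-12-29
Subtracting 125 days
Days already passed in December: 29
After going back through December: 96 more days to subtract
November 2011: 30 days, 66 remaining
October 2011: 31 days, 35 remaining
September 2011: 30 days, 5 remaining
August 2011 has 31 days, need 5
Result: 2011-08-26

2011-08-26


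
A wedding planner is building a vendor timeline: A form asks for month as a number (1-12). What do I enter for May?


Calendar month order:
4. April
5. May <--
6. June
May is month number 5

5


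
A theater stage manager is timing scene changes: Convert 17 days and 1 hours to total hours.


Days: 17
Extra hours: 1
Hours per day: 24
Days to hours: 17 x 24 = 408
Total: 408 + 1 = 409

409


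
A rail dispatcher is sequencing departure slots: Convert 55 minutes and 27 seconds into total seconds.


Minutes: 55
Seconds: 27
Convert minutes to seconds: 55 x 60 = 3300
Add remaining seconds: 3300 + 27 = 3327

3327


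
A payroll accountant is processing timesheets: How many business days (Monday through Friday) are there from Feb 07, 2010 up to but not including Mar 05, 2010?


Start: 2010-02-07 (Sunday)
End (exclusive): 2010-03-05 (Friday)
Total calendar days: 26
Full weeks: 26 // 7 = 3 -> 15 weekdays
Remaining 5 days starting on Sunday:
  Sun(-), Mon(w), Tue(w), Wed(w), Thu(w) -> 4 weekdays
Total business days: 15 + 4 = 19

19


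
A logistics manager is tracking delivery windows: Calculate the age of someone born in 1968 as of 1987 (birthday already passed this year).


Birth year: 1968
Current year: 1987
Age = current year - birth year
Age = 1987 - 1968 = 19

19


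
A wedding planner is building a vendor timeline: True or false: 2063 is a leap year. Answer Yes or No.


Year: 2063
Divisible by 4? 2063 / 4 = 515.75 -> No
Not divisible by 4, so NOT a leap year

No


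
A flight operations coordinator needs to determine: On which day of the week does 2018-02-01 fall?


Date: 2018-02-01
January 1, 2018 is a Monday
Day of year: 32
Offset from Jan 1: 31 days
31 mod 7 = 3
Result: Thursday

Thursday


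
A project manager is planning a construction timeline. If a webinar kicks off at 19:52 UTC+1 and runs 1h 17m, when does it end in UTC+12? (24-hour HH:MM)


Start: 19:52 in UTC+1
Step 1 - add duration:
  minutes: 52 + 17 = 69 (carry 1h)
  hours: 19 + 1 + 1 = 21
  end in UTC+1: 21:09
Step 2 - convert UTC+1 -> UTC+12:
  offset difference: 12 - (1) = 11 hours
  21 + (11) = 32 -> mod 24 = 8
Result: 08:09 in UTC+12

08:09


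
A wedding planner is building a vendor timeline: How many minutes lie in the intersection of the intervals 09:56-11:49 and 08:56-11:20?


Interval A: [596, 709] minutes from midnight
Interval B: [536, 680] minutes from midnight
Overlap start = max(596, 536) = 596
Overlap end = min(709, 680) = 680
Overlap = 680 - 596 = 84 minutes

84


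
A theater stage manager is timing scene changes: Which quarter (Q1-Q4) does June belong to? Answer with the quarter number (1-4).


Month: June (month 6)
Q1: January-March (months 1-3)
Q2: April-June (months 4-6)
Q3: July-September (months 7-9)
Q4: October-December (months 10-12)
Month 6 falls in Q2

2


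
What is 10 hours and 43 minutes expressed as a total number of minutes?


Hours: 10
Minutes: 43
Convert hours to minutes: 10 x 60 = 600
Add remaining minutes: 600 + 43 = 643

643


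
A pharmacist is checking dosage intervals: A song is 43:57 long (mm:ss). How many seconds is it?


Minutes: 43
Extra seconds: 57
Seconds per minute: 60
Minutes to seconds: 43 x 60 = 2580
Total: 2580 + 57 = 2637

2637


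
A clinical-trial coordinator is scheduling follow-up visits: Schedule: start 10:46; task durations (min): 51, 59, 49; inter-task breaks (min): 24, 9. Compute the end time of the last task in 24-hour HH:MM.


Start: 10:46 = 646 min from midnight
  after task 1 (51 min): 11:37
  after break (24 min): 12:01
  after task 2 (59 min): 13:00
  after break (9 min): 13:09
  after task 3 (49 min): 13:58
Total elapsed: 192 minutes
End time: 13:58

13:58


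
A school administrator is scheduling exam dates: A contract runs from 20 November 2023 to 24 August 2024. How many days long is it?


Start date: 2023-11-20
End date: 2024-08-24
Nov 2023: +11 days
Dec 2023: +31 days
Jan 2024: +31 days
... (7 more months)
Total: 278 days

278


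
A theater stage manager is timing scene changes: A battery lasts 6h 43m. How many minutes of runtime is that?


Hours: 6
Extra minutes: 43
Minutes per hour: 60
Hours to minutes: 6 x 60 = 360
Total: 360 + 43 = 403

403


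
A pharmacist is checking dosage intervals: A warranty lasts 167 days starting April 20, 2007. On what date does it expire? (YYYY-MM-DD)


Start: 2007-04-20
Adding 167 days
Days remaining in April: 10
After April: 157 days still to add
May 2007: 31 days, 126 remaining
June 2007: 30 days, 96 remaining
July 2007: 31 days, 65 remaining
August 2007: 31 days, 34 remaining
Result: 2007-10-04

2007-10-04


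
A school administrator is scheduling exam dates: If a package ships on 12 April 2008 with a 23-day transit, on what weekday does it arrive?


Start: 2008-04-12 (Saturday)
Step 1 - find target date: add 23 days
  2008-04-12 + 23 days = 2008-05-05
Step 2 - day of week:
  23 mod 7 = 2
  Saturday + 2 days -> Monday
Result: Monday (2008-05-05)

Monday


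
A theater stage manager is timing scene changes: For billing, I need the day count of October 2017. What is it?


Month: October
Year: 2017
October is a 31-day month
Total: 31 days

31


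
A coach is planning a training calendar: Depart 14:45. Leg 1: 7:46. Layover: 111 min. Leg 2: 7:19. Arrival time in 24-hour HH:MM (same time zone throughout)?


Depart: 14:45
Leg 1: +466 min -> 22:31
Layover: +111 min -> 00:22
Leg 2: +439 min -> 07:41
Total travel: 1016 minutes = 16h 56m
Arrival: 07:41

07:41


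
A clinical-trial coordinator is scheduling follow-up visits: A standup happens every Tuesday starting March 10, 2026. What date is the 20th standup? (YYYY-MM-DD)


First occurrence: 2026-03-10 (occurrence 1)
Each occurrence is 7 days after the previous.
Occurrence 20 is 19 weeks after the first.
19 weeks = 133 days
2026-03-10 + 133 days = 2026-07-21

2026-07-21


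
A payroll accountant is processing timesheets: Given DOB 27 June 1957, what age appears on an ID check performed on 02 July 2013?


Birth: 1957-06-27
Reference: 2013-07-02
Year difference: 2013 - 1957 = 56
Has birthday (06-27) occurred by 07-02? Yes
Age in full years: 56

56


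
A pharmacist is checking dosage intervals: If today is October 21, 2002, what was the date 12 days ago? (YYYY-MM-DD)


Start: 2002-10-21
Subtracting 12 days
Days already passed in October: 21
Result: 2002-10-09

2002-10-09


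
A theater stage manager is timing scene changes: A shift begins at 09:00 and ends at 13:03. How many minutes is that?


Start time: 09:00 = 540 minutes from midnight
End time: 13:03 = 783 minutes from midnight
Difference: 783 - 540 = 243 minutes
That is 4 hours and 3 minutes

243


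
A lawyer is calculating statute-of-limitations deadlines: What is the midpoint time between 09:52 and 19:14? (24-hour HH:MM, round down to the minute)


Start time: 09:52 = 592 minutes from midnight
End time: 19:14 = 1154 minutes from midnight
Sum: 592 + 1154 = 1746
Midpoint: 1746 / 2 = 873 minutes
Convert: 873 / 60 = 14 hours, 33 minutes
Result: 14:33

14:33


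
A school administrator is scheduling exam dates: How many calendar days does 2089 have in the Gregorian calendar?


Year: 2089
Check leap year rules:
Divisible by 4? No
2089 is not a leap year
Days: 365

365


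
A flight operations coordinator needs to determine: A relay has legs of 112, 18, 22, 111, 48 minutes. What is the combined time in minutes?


Durations: 112, 18, 22, 111, 48
Running sum: 112
+ 18 = 130
+ 22 = 152
+ 111 = 263
+ 48 = 311
Total duration: 311 minutes
That is 5 hours and 11 minutes

311


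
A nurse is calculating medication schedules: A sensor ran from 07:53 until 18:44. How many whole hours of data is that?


Start: 07:53
End: 18:44
Hour difference: 18 - 7 = 11 hours
Minute difference: 44 - 53 = -9 minutes
Total minutes: 651
Complete hours: 651 / 60 = 10 (remainder 51)

10


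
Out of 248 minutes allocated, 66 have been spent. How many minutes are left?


Total budget: 248 minutes
Time used: 66 minutes
Remaining: 248 - 66 = 182 minutes
Percent used: 26.6%
Percent remaining: 73.4%

182


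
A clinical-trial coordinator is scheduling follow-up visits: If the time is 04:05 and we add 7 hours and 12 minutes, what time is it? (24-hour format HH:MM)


Start time: 04:05
Adding: 7 hours 12 minutes
Minutes: 5 + 12 = 17
Hours: 4 + 7 + 0 = 11
Result: 11:17

11:17


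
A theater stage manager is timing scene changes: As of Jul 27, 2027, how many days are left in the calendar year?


Start: July 27, 2027
End: December 31, 2027
Days left in July: 4
August: 31
September: 30
October: 31
November: 30
... plus remaining months
Sum of remaining months: 153
Total: 4 + 153 = 157

157


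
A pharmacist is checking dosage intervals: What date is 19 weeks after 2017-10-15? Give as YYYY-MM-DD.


Start: 2017-10-15
Weeks to add: 19
Convert to days: 19 x 7 = 133 days
Add 133 days to 2017-10-15
Result: 2018-02-25

2018-02-25


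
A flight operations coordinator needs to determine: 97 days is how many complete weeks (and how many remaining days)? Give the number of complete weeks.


Total days: 97
Days per week: 7
Division: 97 / 7 = 13 remainder 6
Complete weeks: 13
Remaining days: 6

13


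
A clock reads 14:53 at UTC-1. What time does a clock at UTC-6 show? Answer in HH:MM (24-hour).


Local time: 14:53 at UTC-1 (offset -1h)
Target zone: UTC-6 (offset -6h)
Difference: -6 - (-1) = -5 hours
Calculation: 14 + (-5) = 9
Result: 09:53

09:53


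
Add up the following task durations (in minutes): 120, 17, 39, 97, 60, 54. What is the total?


Durations: 120, 17, 39, 97, 60, 54
Running sum: 120
+ 17 = 137
+ 39 = 176
+ 97 = 273
+ 60 = 333
+ 54 = 387
Total duration: 387 minutes
That is 6 hours and 27 minutes

387


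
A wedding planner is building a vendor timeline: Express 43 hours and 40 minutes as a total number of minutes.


Hours: 43
Extra minutes: 40
Minutes per hour: 60
Hours to minutes: 43 x 60 = 2580
Total: 2580 + 40 = 2620

2620


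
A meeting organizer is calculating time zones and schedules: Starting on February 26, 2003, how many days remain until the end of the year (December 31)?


Start: February 26, 2003
End: December 31, 2003
Days left in February: 2
March: 31
April: 30
May: 31
June: 30
... plus remaining months
Sum of remaining months: 306
Total: 2 + 306 = 308

308


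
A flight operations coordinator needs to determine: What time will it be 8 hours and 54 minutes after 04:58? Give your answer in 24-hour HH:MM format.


Start time: 04:58
Adding: 8 hours 54 minutes
Minutes: 58 + 54 = 112
Minute overflow: 112 >= 60, so carry 1 hour, minutes = 52
Hours: 4 + 8 + 1 = 13
Result: 13:52

13:52


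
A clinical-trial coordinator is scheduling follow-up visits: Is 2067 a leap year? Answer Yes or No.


Year: 2067
Divisible by 4? 2067 / 4 = 516.75 -> No
Not divisible by 4, so NOT a leap year

No


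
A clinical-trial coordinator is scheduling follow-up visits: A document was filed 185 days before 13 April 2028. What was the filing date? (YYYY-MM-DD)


Start: 2028-04-13
Subtracting 185 days
Days already passed in April: 13
After going back through April: 172 more days to subtract
March 2028: 31 days, 141 remaining
February 2028: 29 days, 112 remaining
January 2028: 31 days, 81 remaining
December 2027: 31 days, 50 remaining
Result: 2027-10-11

2027-10-11


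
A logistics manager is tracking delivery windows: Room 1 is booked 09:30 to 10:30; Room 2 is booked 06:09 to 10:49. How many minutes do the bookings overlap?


Interval A: [570, 630] minutes from midnight
Interval B: [369, 649] minutes from midnight
Overlap start = max(570, 369) = 570
Overlap end = min(630, 649) = 630
Overlap = 630 - 570 = 60 minutes

60


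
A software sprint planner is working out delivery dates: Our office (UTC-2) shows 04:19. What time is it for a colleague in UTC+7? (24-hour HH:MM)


Local time: 04:19 at UTC-2 (offset -2h)
Target zone: UTC+7 (offset 7h)
Difference: 7 - (-2) = 9 hours
Calculation: 4 + (9) = 13
Result: 13:19

13:19


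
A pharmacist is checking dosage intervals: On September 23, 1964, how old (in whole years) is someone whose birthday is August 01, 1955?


Birth: 1955-08-01
Reference: 1964-09-23
Year difference: 1964 - 1955 = 9
Has birthday (08-01) occurred by 09-23? Yes
Age in full years: 9

9


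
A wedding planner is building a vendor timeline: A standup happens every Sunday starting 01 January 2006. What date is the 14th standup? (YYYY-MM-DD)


First occurrence: 2006-01-01 (occurrence 1)
Each occurrence is 7 days after the previous.
Occurrence 14 is 13 weeks after the first.
13 weeks = 91 days
2006-01-01 + 91 days = 2006-04-02

2006-04-02


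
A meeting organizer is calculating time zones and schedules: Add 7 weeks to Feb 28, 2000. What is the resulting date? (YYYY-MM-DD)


Start: 2000-02-28
Weeks to add: 7
Convert to days: 7 x 7 = 49 days
Add 49 days to 2000-02-28
Result: 2000-04-17

2000-04-17


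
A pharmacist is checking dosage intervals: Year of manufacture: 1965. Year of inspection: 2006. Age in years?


Birth year: 1965
Current year: 2006
Age = current year - birth year
Age = 2006 - 1965 = 41

41


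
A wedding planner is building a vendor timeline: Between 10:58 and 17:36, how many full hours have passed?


Start: 10:58
End: 17:36
Hour difference: 17 - 10 = 7 hours
Minute difference: 36 - 58 = -22 minutes
Total minutes: 398
Complete hours: 398 / 60 = 6 (remainder 38)

6


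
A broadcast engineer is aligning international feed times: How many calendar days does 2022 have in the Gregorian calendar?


Year: 2022
Check leap year rules:
Divisible by 4? No
2022 is not a leap year
Days: 365

365


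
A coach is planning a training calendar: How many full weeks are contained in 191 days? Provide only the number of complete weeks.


Total days: 191
Days per week: 7
Division: 191 / 7 = 27 remainder 2
Complete weeks: 27
Remaining days: 2

27


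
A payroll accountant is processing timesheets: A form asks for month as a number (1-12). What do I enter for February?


Calendar month order:
1. January
2. February <--
3. March
February is month number 2

2


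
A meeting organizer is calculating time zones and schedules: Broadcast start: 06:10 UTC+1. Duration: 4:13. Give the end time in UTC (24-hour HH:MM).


Start: 06:10 in UTC+1
Step 1 - add duration:
  minutes: 10 + 13 = 23
  hours: 6 + 4 + 0 = 10
  end in UTC+1: 10:23
Step 2 - convert UTC+1 -> UTC:
  offset difference: 0 - (1) = -1 hours
  10 + (-1) = 9 -> mod 24 = 9
Result: 09:23 in UTC

09:23


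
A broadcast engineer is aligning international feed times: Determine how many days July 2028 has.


Month: July
Year: 2028
July is a 31-day month
Total: 31 days

31


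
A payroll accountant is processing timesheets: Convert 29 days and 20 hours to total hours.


Days: 29
Extra hours: 20
Hours per day: 24
Days to hours: 29 x 24 = 696
Total: 696 + 20 = 716

716


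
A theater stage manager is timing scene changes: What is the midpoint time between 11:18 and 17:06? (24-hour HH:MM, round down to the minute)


Start time: 11:18 = 678 minutes from midnight
End time: 17:06 = 1026 minutes from midnight
Sum: 678 + 1026 = 1704
Midpoint: 1704 / 2 = 852 minutes
Convert: 852 / 60 = 14 hours, 12 minutes
Result: 14:12

14:12


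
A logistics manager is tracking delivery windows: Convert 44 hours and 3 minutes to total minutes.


Hours: 44
Minutes: 3
Convert hours to minutes: 44 x 60 = 2640
Add remaining minutes: 2640 + 3 = 2643

2643


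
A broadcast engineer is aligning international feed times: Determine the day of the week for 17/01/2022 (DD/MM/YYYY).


Date: 2022-01-17
January 1, 2022 is a Saturday
Day of year: 17
Offset from Jan 1: 16 days
16 mod 7 = 2
Result: Monday

Monday


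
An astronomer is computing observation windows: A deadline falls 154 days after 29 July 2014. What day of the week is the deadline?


Start: 2014-07-29 (Tuesday)
Step 1 - find target date: add 154 days
  2014-07-29 + 154 days = 2014-12-30
Step 2 - day of week:
  154 mod 7 = 0
  Tuesday + 0 days -> Tuesday
Result: Tuesday (2014-12-30)

Tuesday


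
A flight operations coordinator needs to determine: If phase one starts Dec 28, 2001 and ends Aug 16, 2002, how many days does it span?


Start date: 2001-12-28
End date: 2002-08-16
Dec 2001: +4 days
Jan 2002: +31 days
Feb 2002: +28 days
... (6 more months)
Total: 231 days

231


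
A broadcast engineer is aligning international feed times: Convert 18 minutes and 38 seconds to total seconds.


Minutes: 18
Extra seconds: 38
Seconds per minute: 60
Minutes to seconds: 18 x 60 = 1080
Total: 1080 + 38 = 1118

1118


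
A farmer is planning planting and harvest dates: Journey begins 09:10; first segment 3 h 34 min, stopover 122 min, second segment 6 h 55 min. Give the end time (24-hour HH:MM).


Depart: 09:10
Leg 1: +214 min -> 12:44
Layover: +122 min -> 14:46
Leg 2: +415 min -> 21:41
Total travel: 751 minutes = 12h 31m
Arrival: 21:41

21:41


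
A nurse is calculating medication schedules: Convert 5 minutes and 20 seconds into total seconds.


Minutes: 5
Seconds: 20
Convert minutes to seconds: 5 x 60 = 300
Add remaining seconds: 300 + 20 = 320

320


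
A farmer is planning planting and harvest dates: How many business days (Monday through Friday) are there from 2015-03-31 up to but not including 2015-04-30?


Start: 2015-03-31 (Tuesday)
End (exclusive): 2015-04-30 (Thursday)
Total calendar days: 30
Full weeks: 30 // 7 = 4 -> 20 weekdays
Remaining 2 days starting on Tuesday:
  Tue(w), Wed(w) -> 2 weekdays
Total business days: 20 + 2 = 22

22


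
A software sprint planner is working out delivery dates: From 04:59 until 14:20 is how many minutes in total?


Start time: 04:59 = 299 minutes from midnight
End time: 14:20 = 860 minutes from midnight
Difference: 860 - 299 = 561 minutes
That is 9 hours and 21 minutes

561


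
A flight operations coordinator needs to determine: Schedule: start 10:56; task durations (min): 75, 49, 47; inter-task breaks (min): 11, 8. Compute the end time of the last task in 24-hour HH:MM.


Start: 10:56 = 656 min from midnight
  after task 1 (75 min): 12:11
  after break (11 min): 12:22
  after task 2 (49 min): 13:11
  after break (8 min): 13:19
  after task 3 (47 min): 14:06
Total elapsed: 190 minutes
End time: 14:06

14:06


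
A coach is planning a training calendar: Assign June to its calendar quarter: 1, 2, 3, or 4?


Month: June (month 6)
Q1: January-March (months 1-3)
Q2: April-June (months 4-6)
Q3: July-September (months 7-9)
Q4: October-December (months 10-12)
Month 6 falls in Q2

2


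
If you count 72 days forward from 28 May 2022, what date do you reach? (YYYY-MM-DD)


Start: 2022-05-28
Adding 72 days
Days remaining in May: 3
After May: 69 days still to add
June 2022: 30 days, 39 remaining
July 2022: 31 days, 8 remaining
August 2022 has 31 days, need 8
Result: 2022-08-08

2022-08-08


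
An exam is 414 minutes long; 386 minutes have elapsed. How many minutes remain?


Total budget: 414 minutes
Time used: 386 minutes
Remaining: 414 - 386 = 28 minutes
Percent used: 93.2%
Percent remaining: 6.8%

28


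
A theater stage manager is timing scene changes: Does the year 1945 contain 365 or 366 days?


Year: 1945
Check leap year rules:
Divisible by 4? No
1945 is not a leap year
Days: 365

365


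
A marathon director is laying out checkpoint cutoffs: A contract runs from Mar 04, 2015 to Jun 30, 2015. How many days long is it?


Start date: 2015-03-04
End date: 2015-06-30
Mar 2015: +28 days
Apr 2015: +30 days
May 2015: +31 days
Jun 2015: +29 days
Total: 118 days

118


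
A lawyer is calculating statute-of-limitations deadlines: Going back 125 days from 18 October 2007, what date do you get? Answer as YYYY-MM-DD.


Start: 2007-10-18
Subtracting 125 days
Days already passed in October: 18
After going back through October: 107 more days to subtract
September 2007: 30 days, 77 remaining
August 2007: 31 days, 46 remaining
July 2007: 31 days, 15 remaining
June 2007 has 30 days, need 15
Result: 2007-06-15

2007-06-15


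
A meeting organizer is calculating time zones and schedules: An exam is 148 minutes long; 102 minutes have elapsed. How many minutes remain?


Total budget: 148 minutes
Time used: 102 minutes
Remaining: 148 - 102 = 46 minutes
Percent used: 68.9%
Percent remaining: 31.1%

46


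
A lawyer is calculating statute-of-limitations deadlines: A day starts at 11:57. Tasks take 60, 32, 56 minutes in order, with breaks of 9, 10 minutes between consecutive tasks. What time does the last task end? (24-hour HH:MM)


Start: 11:57 = 717 min from midnight
  after task 1 (60 min): 12:57
  after break (9 min): 13:06
  after task 2 (32 min): 13:38
  after break (10 min): 13:48
  after task 3 (56 min): 14:44
Total elapsed: 167 minutes
End time: 14:44

14:44


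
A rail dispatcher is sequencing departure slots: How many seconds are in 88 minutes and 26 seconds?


Minutes: 88
Extra seconds: 26
Seconds per minute: 60
Minutes to seconds: 88 x 60 = 5280
Total: 5280 + 26 = 5306

5306


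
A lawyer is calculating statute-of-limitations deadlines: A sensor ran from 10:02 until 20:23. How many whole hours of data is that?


Start: 10:02
End: 20:23
Hour difference: 20 - 10 = 10 hours
Minute difference: 23 - 2 = 21 minutes
Total minutes: 621
Complete hours: 621 / 60 = 10 (remainder 21)

10


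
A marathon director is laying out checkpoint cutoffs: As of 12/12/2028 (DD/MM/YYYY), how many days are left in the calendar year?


Start: December 12, 2028
End: December 31, 2028
Days left in December: 19
Total: 19 days

19


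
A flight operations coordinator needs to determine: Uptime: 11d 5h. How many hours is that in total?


Days: 11
Extra hours: 5
Hours per day: 24
Days to hours: 11 x 24 = 264
Total: 264 + 5 = 269

269


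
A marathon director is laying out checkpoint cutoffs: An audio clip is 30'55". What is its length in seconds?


Minutes: 30
Seconds: 55
Convert minutes to seconds: 30 x 60 = 1800
Add remaining seconds: 1800 + 55 = 1855

1855


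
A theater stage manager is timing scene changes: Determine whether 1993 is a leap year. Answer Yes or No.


Year: 1993
Divisible by 4? 1993 / 4 = 498.25 -> No
Not divisible by 4, so NOT a leap year

No


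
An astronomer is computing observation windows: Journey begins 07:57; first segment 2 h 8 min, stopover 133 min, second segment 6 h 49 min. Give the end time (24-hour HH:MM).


Depart: 07:57
Leg 1: +128 min -> 10:05
Layover: +133 min -> 12:18
Leg 2: +409 min -> 19:07
Total travel: 670 minutes = 11h 10m
Arrival: 19:07

19:07


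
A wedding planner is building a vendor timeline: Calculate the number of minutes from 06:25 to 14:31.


Start time: 06:25 = 385 minutes from midnight
End time: 14:31 = 871 minutes from midnight
Difference: 871 - 385 = 486 minutes
That is 8 hours and 6 minutes

486


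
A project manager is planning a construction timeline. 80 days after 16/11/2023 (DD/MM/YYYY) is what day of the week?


Start: 2023-11-16 (Thursday)
Step 1 - find target date: add 80 days
  2023-11-16 + 80 days = 2024-02-04
Step 2 - day of week:
  80 mod 7 = 3
  Thursday + 3 days -> Sunday
Result: Sunday (2024-02-04)

Sunday


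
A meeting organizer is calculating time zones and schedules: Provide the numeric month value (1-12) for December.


Calendar month order:
11. November
12. December <--
December is month number 12

12


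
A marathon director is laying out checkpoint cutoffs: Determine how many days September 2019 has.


Month: September
Year: 2019
September is a 30-day month
Total: 30 days

30


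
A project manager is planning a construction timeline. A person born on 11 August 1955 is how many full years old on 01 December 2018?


Birth: 1955-08-11
Reference: 2018-12-01
Year difference: 2018 - 1955 = 63
Has birthday (08-11) occurred by 12-01? Yes
Age in full years: 63

63


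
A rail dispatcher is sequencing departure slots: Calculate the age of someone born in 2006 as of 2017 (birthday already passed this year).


Birth year: 2006
Current year: 2017
Age = current year - birth year
Age = 2017 - 2006 = 11

11


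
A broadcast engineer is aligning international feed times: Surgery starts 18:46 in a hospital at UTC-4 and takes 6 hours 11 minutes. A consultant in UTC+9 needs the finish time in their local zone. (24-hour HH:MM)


Start: 18:46 in UTC-4
Step 1 - add duration:
  minutes: 46 + 11 = 57
  hours: 18 + 6 + 0 = 24
  end in UTC-4: 00:57
Step 2 - convert UTC-4 -> UTC+9:
  offset difference: 9 - (-4) = 13 hours
  0 + (13) = 13 -> mod 24 = 13
Result: 13:57 in UTC+9

13:57


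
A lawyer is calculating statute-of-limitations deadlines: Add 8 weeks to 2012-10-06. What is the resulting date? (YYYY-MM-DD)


Start: 2012-10-06
Weeks to add: 8
Convert to days: 8 x 7 = 56 days
Add 56 days to 2012-10-06
Result: 2012-12-01

2012-12-01


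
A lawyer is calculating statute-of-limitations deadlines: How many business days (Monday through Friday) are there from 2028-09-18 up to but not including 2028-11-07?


Start: 2028-09-18 (Monday)
End (exclusive): 2028-11-07 (Tuesday)
Total calendar days: 50
Full weeks: 50 // 7 = 7 -> 35 weekdays
Remaining 1 days starting on Monday:
  Mon(w) -> 1 weekdays
Total business days: 35 + 1 = 36

36


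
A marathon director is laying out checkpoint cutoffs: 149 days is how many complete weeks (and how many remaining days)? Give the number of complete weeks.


Total days: 149
Days per week: 7
Division: 149 / 7 = 21 remainder 2
Complete weeks: 21
Remaining days: 2

21


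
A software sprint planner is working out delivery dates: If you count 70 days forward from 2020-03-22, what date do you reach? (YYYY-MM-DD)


Start: 2020-03-22
Adding 70 days
Days remaining in March: 9
After March: 61 days still to add
April 2020: 30 days, 31 remaining
May 2020 has 31 days, need 31
Result: 2020-05-31

2020-05-31


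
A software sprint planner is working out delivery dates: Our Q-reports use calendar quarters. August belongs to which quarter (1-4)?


Month: August (month 8)
Q1: January-March (months 1-3)
Q2: April-June (months 4-6)
Q3: July-September (months 7-9)
Q4: October-December (months 10-12)
Month 8 falls in Q3

3


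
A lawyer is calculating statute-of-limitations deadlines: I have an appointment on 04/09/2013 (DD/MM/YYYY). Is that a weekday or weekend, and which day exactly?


Date: 2013-09-04
January 1, 2013 is a Tuesday
Day of year: 247
Offset from Jan 1: 246 days
246 mod 7 = 1
Result: Wednesday

Wednesday


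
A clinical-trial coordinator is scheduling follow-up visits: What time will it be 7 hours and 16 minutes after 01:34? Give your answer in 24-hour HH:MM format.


Start time: 01:34
Adding: 7 hours 16 minutes
Minutes: 34 + 16 = 50
Hours: 1 + 7 + 0 = 8
Result: 08:50

08:50


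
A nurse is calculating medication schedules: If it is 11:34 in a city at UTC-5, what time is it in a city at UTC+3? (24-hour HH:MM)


Local time: 11:34 at UTC-5 (offset -5h)
Target zone: UTC+3 (offset 3h)
Difference: 3 - (-5) = 8 hours
Calculation: 11 + (8) = 19
Result: 19:34

19:34


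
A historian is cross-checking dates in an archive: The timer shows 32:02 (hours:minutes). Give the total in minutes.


Hours: 32
Minutes: 2
Convert hours to minutes: 32 x 60 = 1920
Add remaining minutes: 1920 + 2 = 1922

1922


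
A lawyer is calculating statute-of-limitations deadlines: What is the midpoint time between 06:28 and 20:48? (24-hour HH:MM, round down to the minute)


Start time: 06:28 = 388 minutes from midnight
End time: 20:48 = 1248 minutes from midnight
Sum: 388 + 1248 = 1636
Midpoint: 1636 / 2 = 818 minutes
Convert: 818 / 60 = 13 hours, 38 minutes
Result: 13:38

13:38


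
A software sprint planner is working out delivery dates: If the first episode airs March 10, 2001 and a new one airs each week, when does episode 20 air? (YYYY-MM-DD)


First occurrence: 2001-03-10 (occurrence 1)
Each occurrence is 7 days after the previous.
Occurrence 20 is 19 weeks after the first.
19 weeks = 133 days
2001-03-10 + 133 days = 2001-07-21

2001-07-21


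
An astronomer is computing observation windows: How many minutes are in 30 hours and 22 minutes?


Hours: 30
Extra minutes: 22
Minutes per hour: 60
Hours to minutes: 30 x 60 = 1800
Total: 1800 + 22 = 1822

1822


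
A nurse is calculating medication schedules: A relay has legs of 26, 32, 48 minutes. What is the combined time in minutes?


Durations: 26, 32, 48
Running sum: 26
+ 32 = 58
+ 48 = 106
Total duration: 106 minutes
That is 1 hours and 46 minutes

106


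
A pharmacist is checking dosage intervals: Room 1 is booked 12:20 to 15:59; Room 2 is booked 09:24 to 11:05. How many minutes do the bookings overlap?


Interval A: [740, 959] minutes from midnight
Interval B: [564, 665] minutes from midnight
Overlap start = max(740, 564) = 740
Overlap end = min(959, 665) = 665
End <= start, so the intervals do not overlap: 0 minutes

0


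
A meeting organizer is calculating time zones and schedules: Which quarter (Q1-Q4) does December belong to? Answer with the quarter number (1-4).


Month: December (month 12)
Q1: January-March (months 1-3)
Q2: April-June (months 4-6)
Q3: July-September (months 7-9)
Q4: October-December (months 10-12)
Month 12 falls in Q4

4


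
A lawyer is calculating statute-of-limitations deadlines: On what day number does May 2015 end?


Month: May
Year: 2015
May is a 31-day month
Total: 31 days

31


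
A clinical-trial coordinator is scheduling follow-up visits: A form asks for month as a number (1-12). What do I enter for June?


Calendar month order:
5. May
6. June <--
7. July
June is month number 6

6


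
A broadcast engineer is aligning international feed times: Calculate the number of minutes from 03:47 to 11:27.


Start time: 03:47 = 227 minutes from midnight
End time: 11:27 = 687 minutes from midnight
Difference: 687 - 227 = 460 minutes
That is 7 hours and 40 minutes

460


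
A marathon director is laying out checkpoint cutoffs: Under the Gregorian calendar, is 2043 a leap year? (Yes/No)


Year: 2043
Divisible by 4? 2043 / 4 = 510.75 -> No
Not divisible by 4, so NOT a leap year

No


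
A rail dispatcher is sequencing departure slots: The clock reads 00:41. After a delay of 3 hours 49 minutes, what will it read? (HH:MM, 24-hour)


Start time: 00:41
Adding: 3 hours 49 minutes
Minutes: 41 + 49 = 90
Minute overflow: 90 >= 60, so carry 1 hour, minutes = 30
Hours: 0 + 3 + 1 = 4
Result: 04:30

04:30


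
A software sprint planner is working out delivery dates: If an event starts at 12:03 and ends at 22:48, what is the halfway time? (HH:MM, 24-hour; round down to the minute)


Start time: 12:03 = 723 minutes from midnight
End time: 22:48 = 1368 minutes from midnight
Sum: 723 + 1368 = 2091
Midpoint: 2091 / 2 = 1045 minutes
Convert: 1045 / 60 = 17 hours, 25 minutes
Result: 17:25

17:25


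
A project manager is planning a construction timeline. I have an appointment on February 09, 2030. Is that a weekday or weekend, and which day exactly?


Date: 2030-02-09
January 1, 2030 is a Tuesday
Day of year: 40
Offset from Jan 1: 39 days
39 mod 7 = 4
Result: Saturday

Saturday


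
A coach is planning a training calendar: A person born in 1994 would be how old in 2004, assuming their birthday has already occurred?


Birth year: 1994
Current year: 2004
Age = current year - birth year
Age = 2004 - 1994 = 10

10


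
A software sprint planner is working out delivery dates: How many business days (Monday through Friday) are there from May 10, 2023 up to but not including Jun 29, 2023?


Start: 2023-05-10 (Wednesday)
End (exclusive): 2023-06-29 (Thursday)
Total calendar days: 50
Full weeks: 50 // 7 = 7 -> 35 weekdays
Remaining 1 days starting on Wednesday:
  Wed(w) -> 1 weekdays
Total business days: 35 + 1 = 36

36


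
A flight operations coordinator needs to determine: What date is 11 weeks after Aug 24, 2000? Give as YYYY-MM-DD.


Start: 2000-08-24
Weeks to add: 11
Convert to days: 11 x 7 = 77 days
Add 77 days to 2000-08-24
Result: 2000-11-09

2000-11-09


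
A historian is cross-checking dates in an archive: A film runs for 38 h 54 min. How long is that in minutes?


Hours: 38
Minutes: 54
Convert hours to minutes: 38 x 60 = 2280
Add remaining minutes: 2280 + 54 = 2334

2334


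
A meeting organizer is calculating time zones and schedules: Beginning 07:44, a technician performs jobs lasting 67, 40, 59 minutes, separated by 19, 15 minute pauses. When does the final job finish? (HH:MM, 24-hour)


Start: 07:44 = 464 min from midnight
  after task 1 (67 min): 08:51
  after break (19 min): 09:10
  after task 2 (40 min): 09:50
  after break (15 min): 10:05
  after task 3 (59 min): 11:04
Total elapsed: 200 minutes
End time: 11:04

11:04


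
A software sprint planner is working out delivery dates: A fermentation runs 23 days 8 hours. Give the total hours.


Days: 23
Extra hours: 8
Hours per day: 24
Days to hours: 23 x 24 = 552
Total: 552 + 8 = 560

560


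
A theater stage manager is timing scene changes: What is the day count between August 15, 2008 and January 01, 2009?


Start date: 2008-08-15
End date: 2009-01-01
Aug 2008: +17 days
Sep 2008: +30 days
Oct 2008: +31 days
Nov 2008: +30 days
Dec 2008: +31 days
Total: 139 days

139


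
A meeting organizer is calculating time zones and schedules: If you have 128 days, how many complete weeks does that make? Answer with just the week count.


Total days: 128
Days per week: 7
Division: 128 / 7 = 18 remainder 2
Complete weeks: 18
Remaining days: 2

18


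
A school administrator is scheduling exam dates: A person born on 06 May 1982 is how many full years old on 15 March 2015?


Birth: 1982-05-06
Reference: 2015-03-15
Year difference: 2015 - 1982 = 33
Has birthday (05-06) occurred by 03-15? No
Birthday not yet reached this year -> subtract 1
Age in full years: 32

32
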